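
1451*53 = 76903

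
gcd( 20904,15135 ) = 3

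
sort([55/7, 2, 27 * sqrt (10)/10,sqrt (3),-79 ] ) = [  -  79 , sqrt (3), 2, 55/7,27*sqrt(10 )/10] 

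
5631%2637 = 357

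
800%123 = 62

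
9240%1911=1596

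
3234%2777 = 457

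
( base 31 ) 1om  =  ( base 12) BBB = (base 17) 5ga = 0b11010111111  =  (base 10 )1727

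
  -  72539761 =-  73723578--1183817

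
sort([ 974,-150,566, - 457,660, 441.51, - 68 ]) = [ - 457, -150, - 68 , 441.51,566, 660 , 974 ]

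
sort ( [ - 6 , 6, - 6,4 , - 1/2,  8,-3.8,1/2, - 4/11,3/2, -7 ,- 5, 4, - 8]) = [  -  8, - 7, - 6, - 6,- 5, - 3.8, - 1/2,-4/11,  1/2, 3/2,4, 4, 6,  8] 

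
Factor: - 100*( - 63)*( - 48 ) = -2^6*3^3*5^2 * 7^1 = - 302400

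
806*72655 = 58559930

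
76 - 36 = 40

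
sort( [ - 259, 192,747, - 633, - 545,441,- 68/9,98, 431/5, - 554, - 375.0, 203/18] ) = [ - 633, - 554, - 545, - 375.0,-259 , - 68/9, 203/18,431/5,98,  192,441, 747] 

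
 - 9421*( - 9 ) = 84789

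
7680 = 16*480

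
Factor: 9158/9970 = 4579/4985  =  5^( - 1) * 19^1 * 241^1 * 997^( - 1 )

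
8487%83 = 21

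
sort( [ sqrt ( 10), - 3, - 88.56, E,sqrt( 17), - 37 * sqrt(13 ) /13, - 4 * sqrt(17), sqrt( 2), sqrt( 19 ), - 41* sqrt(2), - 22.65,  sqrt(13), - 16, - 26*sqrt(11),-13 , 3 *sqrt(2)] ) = [ - 88.56, - 26*sqrt ( 11), - 41*sqrt(2), - 22.65, - 4 * sqrt(17), - 16,-13, - 37 * sqrt( 13 )/13, - 3, sqrt( 2 ),E,  sqrt(10 ), sqrt(13 ), sqrt( 17), 3*sqrt ( 2 ) , sqrt(19) ] 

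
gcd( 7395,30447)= 51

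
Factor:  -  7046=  - 2^1*13^1*271^1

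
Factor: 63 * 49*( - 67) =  - 3^2*7^3 * 67^1= - 206829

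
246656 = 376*656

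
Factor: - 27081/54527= -3^3*11^( - 1) *17^1 * 59^1*4957^( - 1 )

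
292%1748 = 292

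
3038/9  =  3038/9=337.56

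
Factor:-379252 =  - 2^2* 59^1*1607^1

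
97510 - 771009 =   -  673499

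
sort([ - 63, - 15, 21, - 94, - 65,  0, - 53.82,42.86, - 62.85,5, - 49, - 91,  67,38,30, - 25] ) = [ - 94, - 91 , - 65, - 63, - 62.85, - 53.82, - 49, - 25, -15, 0, 5,21, 30, 38 , 42.86,  67]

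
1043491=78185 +965306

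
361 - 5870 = - 5509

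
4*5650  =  22600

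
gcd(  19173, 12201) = 1743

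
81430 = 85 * 958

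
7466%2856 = 1754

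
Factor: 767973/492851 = 3^1*281^1*541^(-1 )= 843/541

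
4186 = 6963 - 2777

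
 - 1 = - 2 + 1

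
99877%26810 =19447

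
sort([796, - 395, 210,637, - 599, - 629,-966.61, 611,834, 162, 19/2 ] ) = [ - 966.61, - 629, - 599, - 395, 19/2,162, 210,  611, 637,796, 834]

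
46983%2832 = 1671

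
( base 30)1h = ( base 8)57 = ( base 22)23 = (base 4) 233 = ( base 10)47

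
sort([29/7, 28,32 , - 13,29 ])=[-13,  29/7,28,29,32]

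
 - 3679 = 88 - 3767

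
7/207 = 7/207 = 0.03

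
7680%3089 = 1502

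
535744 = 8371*64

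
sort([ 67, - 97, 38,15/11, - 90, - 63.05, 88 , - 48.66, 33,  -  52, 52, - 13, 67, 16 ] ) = [ - 97, - 90 , - 63.05,- 52, - 48.66, - 13, 15/11, 16,33, 38, 52,67,  67, 88]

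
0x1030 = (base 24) 74g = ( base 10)4144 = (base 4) 1000300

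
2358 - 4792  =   - 2434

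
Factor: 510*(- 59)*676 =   -  20340840=- 2^3*3^1*5^1*13^2*17^1*59^1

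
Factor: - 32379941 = -11^1*2943631^1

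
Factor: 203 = 7^1  *  29^1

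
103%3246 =103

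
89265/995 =89 + 142/199 = 89.71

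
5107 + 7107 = 12214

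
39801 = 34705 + 5096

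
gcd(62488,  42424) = 8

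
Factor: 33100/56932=25/43 = 5^2*43^( - 1)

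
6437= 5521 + 916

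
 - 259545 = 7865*(-33)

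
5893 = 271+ 5622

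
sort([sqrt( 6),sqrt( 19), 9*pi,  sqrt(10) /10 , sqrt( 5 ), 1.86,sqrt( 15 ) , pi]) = [ sqrt ( 10 )/10, 1.86,sqrt( 5 ),sqrt( 6 ), pi,  sqrt( 15 ),  sqrt( 19) , 9* pi ] 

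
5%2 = 1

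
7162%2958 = 1246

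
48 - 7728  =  -7680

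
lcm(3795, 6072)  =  30360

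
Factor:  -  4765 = -5^1 * 953^1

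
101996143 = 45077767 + 56918376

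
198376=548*362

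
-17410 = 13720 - 31130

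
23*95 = 2185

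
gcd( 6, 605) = 1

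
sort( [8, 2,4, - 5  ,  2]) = [-5,  2,2,4,  8]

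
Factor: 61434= 2^1*3^2*3413^1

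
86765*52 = 4511780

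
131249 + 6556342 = 6687591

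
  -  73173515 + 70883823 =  - 2289692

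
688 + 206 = 894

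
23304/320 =72+ 33/40 = 72.83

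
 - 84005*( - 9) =756045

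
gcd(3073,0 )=3073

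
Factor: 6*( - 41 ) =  - 246 = - 2^1 * 3^1*41^1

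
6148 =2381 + 3767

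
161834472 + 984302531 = 1146137003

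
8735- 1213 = 7522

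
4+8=12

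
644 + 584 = 1228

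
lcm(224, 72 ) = 2016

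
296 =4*74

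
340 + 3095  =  3435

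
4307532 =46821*92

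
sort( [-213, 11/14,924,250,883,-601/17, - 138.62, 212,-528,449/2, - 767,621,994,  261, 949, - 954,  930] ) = [-954, - 767, - 528, - 213, - 138.62, - 601/17,11/14 , 212,449/2, 250,261, 621,883,924,930,949,994 ]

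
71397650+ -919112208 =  - 847714558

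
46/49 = 46/49 = 0.94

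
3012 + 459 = 3471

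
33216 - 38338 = - 5122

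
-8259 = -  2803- 5456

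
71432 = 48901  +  22531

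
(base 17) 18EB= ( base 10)7474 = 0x1D32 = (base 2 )1110100110010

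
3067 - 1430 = 1637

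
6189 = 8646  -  2457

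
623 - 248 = 375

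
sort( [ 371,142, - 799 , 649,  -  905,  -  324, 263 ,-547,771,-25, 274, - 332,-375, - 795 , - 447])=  [ -905, - 799,-795, - 547, - 447 ,  -  375, - 332, - 324, - 25,  142, 263,274,371, 649,771 ] 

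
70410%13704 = 1890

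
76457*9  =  688113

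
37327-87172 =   -  49845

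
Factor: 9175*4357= 5^2 *367^1*4357^1 = 39975475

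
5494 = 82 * 67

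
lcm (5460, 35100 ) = 245700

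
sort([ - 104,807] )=[-104,  807]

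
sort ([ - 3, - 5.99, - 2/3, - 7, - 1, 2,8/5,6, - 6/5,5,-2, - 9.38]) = [ - 9.38, - 7, - 5.99,-3, - 2, - 6/5, - 1, - 2/3,8/5,2, 5,6 ]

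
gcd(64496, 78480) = 16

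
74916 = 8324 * 9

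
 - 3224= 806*( -4)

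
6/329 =6/329 = 0.02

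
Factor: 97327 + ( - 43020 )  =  54307 =11^1*4937^1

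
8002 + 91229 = 99231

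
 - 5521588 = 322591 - 5844179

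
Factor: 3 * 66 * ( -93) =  - 2^1*3^3*11^1*31^1 = - 18414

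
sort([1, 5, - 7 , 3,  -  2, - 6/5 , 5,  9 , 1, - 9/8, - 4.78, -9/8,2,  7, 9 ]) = [ - 7, - 4.78,  -  2, - 6/5, - 9/8, -9/8, 1,1, 2, 3, 5, 5,7,9, 9 ]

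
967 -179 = 788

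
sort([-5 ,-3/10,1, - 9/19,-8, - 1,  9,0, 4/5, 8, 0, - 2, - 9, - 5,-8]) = [- 9, - 8,-8, - 5, - 5, - 2, -1, -9/19,  -  3/10 , 0 , 0,4/5 , 1,  8,9] 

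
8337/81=102 + 25/27=102.93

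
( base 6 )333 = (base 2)10000001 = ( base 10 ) 129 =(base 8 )201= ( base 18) 73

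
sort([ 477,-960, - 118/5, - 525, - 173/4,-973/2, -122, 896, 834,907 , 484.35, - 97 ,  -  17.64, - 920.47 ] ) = [ -960, - 920.47,-525,-973/2, - 122, - 97, - 173/4,- 118/5, - 17.64,477 , 484.35,  834, 896,907 ] 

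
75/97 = 75/97  =  0.77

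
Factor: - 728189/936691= - 104027/133813  =  - 7^2*11^1*193^1*133813^( - 1)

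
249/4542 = 83/1514 = 0.05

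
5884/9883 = 5884/9883 = 0.60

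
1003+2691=3694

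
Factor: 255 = 3^1*5^1*17^1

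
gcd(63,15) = 3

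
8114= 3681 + 4433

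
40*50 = 2000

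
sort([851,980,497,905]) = [497, 851,905, 980 ] 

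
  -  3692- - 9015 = 5323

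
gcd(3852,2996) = 428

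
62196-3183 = 59013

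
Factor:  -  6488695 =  - 5^1 * 1297739^1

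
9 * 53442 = 480978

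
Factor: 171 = 3^2*19^1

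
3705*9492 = 35167860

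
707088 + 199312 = 906400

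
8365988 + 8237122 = 16603110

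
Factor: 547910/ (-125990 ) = - 11^1*17^1*43^(- 1) = -  187/43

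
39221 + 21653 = 60874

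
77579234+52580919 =130160153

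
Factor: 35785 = 5^1*17^1*421^1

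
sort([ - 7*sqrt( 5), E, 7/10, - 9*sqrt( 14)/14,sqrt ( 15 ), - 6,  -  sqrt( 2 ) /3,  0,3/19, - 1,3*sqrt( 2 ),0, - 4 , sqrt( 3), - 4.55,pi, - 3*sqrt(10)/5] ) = [  -  7*sqrt(5), - 6, - 4.55, - 4,-9*sqrt( 14 )/14, - 3 * sqrt (10 )/5 , - 1, - sqrt(2 )/3,0,0, 3/19, 7/10, sqrt(3),E,pi, sqrt(15), 3*sqrt(2)]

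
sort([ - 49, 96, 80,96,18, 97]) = [ - 49, 18, 80,  96, 96,97]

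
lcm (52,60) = 780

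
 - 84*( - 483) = 40572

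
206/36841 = 206/36841 = 0.01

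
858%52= 26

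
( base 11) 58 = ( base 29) 25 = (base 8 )77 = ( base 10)63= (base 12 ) 53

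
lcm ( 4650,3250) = 302250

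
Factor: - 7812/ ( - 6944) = 2^ (-3)*3^2 =9/8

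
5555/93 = 59 + 68/93 = 59.73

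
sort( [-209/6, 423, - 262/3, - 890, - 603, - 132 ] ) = [ - 890, - 603,-132, - 262/3, - 209/6,423 ] 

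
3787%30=7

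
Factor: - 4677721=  - 1153^1*4057^1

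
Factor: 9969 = 3^1*3323^1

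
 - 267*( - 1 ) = 267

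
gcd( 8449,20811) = 7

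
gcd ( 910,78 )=26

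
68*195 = 13260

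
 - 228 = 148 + -376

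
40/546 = 20/273 = 0.07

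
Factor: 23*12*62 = 17112 = 2^3*3^1*23^1*31^1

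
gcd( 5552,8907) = 1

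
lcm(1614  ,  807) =1614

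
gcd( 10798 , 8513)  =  1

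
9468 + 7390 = 16858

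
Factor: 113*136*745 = 2^3*5^1* 17^1*113^1*149^1=11449160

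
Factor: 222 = 2^1*3^1*37^1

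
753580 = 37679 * 20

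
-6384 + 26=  - 6358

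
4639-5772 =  - 1133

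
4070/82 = 2035/41 = 49.63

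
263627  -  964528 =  - 700901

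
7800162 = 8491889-691727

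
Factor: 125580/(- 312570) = -2^1*3^( - 1 ) * 7^1*13^1*151^( - 1 ) = - 182/453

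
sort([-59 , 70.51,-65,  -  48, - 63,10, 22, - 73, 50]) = [ - 73, - 65, - 63, - 59, - 48,  10,22,50,70.51]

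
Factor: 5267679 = 3^1*1755893^1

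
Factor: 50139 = 3^4*619^1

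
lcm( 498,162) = 13446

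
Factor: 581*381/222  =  73787/74 = 2^( - 1)*7^1*37^ ( - 1)* 83^1 * 127^1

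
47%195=47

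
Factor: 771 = 3^1*257^1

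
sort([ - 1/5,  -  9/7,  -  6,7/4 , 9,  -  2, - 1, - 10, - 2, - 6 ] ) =[-10,-6,-6,-2,-2,-9/7,  -  1, - 1/5, 7/4, 9]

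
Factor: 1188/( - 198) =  - 6 = -2^1*3^1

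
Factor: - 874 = -2^1*19^1*23^1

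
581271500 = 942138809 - 360867309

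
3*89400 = 268200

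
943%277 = 112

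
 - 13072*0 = 0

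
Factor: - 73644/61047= - 2^2*3^ (- 2) * 7^(- 1 )*19^1 = - 76/63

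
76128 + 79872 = 156000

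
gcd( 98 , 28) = 14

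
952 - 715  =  237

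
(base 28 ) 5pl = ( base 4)1020201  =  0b1001000100001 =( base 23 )8HI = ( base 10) 4641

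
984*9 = 8856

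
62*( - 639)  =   - 39618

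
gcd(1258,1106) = 2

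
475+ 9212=9687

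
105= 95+10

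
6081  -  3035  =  3046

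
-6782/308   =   - 23  +  151/154 = - 22.02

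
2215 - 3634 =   -  1419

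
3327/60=1109/20 = 55.45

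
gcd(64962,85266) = 54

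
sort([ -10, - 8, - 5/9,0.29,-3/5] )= [  -  10, - 8, - 3/5, - 5/9,0.29] 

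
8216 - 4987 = 3229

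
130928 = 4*32732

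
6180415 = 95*65057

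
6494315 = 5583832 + 910483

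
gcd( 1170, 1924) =26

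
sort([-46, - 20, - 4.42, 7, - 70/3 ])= [-46,-70/3, - 20,-4.42, 7 ] 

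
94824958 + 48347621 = 143172579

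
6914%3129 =656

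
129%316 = 129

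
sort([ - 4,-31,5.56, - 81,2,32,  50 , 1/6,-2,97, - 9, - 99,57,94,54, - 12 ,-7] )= [ -99, - 81, - 31,-12, - 9,-7, - 4,  -  2,1/6,2, 5.56,32,50,54,57, 94, 97] 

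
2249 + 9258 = 11507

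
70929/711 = 7881/79 = 99.76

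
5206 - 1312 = 3894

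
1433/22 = 1433/22 = 65.14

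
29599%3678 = 175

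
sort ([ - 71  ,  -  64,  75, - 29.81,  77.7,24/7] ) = [ - 71 , - 64,  -  29.81,  24/7, 75,77.7 ]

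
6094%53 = 52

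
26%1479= 26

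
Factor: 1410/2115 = 2^1*3^(-1) = 2/3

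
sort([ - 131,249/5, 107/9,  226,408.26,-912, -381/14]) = [ - 912, - 131, - 381/14, 107/9,  249/5,226, 408.26 ] 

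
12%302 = 12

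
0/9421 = 0 = 0.00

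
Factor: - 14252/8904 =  - 2^( - 1) * 3^( - 1)* 53^ ( - 1) *509^1  =  - 509/318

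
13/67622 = 13/67622 = 0.00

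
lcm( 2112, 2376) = 19008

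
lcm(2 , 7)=14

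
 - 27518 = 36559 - 64077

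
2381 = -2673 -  - 5054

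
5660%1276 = 556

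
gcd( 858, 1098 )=6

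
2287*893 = 2042291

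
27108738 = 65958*411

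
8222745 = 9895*831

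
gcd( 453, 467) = 1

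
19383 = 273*71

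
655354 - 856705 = - 201351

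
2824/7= 2824/7  =  403.43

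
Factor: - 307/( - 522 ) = 2^( - 1)*3^ ( - 2)*29^( - 1)*307^1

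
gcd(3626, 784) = 98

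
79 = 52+27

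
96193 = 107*899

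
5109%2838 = 2271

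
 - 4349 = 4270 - 8619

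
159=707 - 548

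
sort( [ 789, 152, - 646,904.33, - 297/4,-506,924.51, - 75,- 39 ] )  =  [ - 646, - 506,  -  75,-297/4, - 39,152, 789 , 904.33, 924.51 ]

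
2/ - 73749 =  - 2/73749  =  - 0.00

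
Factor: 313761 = 3^1*7^1 * 67^1*223^1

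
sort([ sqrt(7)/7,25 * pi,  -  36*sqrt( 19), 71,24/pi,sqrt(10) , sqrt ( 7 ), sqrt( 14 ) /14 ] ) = [ - 36*sqrt(19 ),sqrt( 14 )/14, sqrt(7 ) /7,sqrt( 7),  sqrt(10), 24/pi,71,25 * pi] 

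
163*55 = 8965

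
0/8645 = 0 = 0.00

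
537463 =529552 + 7911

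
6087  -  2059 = 4028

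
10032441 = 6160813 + 3871628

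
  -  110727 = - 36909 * 3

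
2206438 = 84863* 26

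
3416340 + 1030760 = 4447100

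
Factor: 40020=2^2*3^1*5^1*  23^1*29^1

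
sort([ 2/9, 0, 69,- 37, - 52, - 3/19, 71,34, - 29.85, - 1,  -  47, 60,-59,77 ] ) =[ - 59, - 52, - 47, - 37, - 29.85,  -  1,-3/19, 0, 2/9, 34, 60,69, 71, 77]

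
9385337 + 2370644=11755981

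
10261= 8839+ 1422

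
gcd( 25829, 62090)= 1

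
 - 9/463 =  - 1 + 454/463=- 0.02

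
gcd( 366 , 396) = 6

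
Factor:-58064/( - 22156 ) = 2^2*19^1*29^( - 1 )= 76/29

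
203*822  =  166866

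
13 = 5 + 8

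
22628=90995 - 68367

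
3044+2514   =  5558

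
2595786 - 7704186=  - 5108400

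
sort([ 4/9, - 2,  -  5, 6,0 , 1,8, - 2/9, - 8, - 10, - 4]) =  [ - 10, - 8, - 5,-4  , - 2, - 2/9,0, 4/9,1,6,8]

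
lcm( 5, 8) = 40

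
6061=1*6061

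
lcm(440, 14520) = 14520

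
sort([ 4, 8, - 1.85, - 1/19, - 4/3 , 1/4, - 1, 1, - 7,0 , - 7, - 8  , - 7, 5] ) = [ - 8, - 7, - 7,-7, - 1.85, -4/3, - 1, - 1/19,  0, 1/4 , 1, 4, 5,8] 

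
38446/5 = 7689 + 1/5 = 7689.20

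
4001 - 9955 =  - 5954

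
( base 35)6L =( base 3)22120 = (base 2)11100111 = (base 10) 231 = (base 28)87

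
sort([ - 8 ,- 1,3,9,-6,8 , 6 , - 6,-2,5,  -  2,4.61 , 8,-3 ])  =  [ - 8, - 6,-6 , - 3, - 2  , - 2 ,-1,  3,4.61, 5, 6, 8, 8, 9]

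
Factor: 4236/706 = 2^1*3^1 = 6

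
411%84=75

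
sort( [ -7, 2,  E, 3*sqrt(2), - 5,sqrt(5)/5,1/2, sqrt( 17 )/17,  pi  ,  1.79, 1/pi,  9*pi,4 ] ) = [ - 7, -5,sqrt( 17)/17, 1/pi,sqrt(5) /5,  1/2, 1.79,2,E , pi,  4 , 3 *sqrt ( 2), 9 * pi] 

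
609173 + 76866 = 686039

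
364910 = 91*4010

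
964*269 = 259316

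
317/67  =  4+49/67 = 4.73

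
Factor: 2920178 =2^1*1460089^1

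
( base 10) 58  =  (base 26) 26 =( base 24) 2A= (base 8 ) 72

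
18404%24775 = 18404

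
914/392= 2+65/196 = 2.33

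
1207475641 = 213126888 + 994348753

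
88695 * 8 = 709560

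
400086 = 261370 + 138716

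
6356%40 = 36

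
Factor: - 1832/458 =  - 4 = -  2^2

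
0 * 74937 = 0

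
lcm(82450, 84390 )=7173150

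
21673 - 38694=-17021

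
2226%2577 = 2226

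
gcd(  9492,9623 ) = 1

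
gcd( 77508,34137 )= 9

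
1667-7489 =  - 5822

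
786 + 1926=2712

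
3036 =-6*(-506)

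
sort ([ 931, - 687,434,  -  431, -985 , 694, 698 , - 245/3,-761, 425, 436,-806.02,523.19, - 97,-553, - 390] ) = [ - 985,-806.02, - 761, - 687, - 553, - 431, - 390, - 97,-245/3, 425, 434 , 436, 523.19, 694,698,931 ] 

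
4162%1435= 1292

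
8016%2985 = 2046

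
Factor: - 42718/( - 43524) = 53/54   =  2^( - 1) * 3^( - 3 )*53^1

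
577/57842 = 577/57842 = 0.01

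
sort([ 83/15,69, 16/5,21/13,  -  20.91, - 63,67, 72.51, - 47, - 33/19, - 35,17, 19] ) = [-63, - 47, - 35, - 20.91, - 33/19,21/13, 16/5,  83/15,17,19,67, 69,72.51]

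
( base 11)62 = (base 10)68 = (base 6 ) 152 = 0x44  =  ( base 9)75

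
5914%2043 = 1828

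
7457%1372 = 597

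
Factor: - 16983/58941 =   -  17^1*59^( - 1)  =  - 17/59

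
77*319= 24563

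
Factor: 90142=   2^1*13^1*3467^1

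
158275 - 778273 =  -619998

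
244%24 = 4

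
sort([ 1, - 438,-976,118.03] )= [ - 976, - 438, 1,118.03 ] 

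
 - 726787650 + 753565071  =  26777421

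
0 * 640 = 0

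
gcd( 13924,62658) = 6962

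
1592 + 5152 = 6744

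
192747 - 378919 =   -  186172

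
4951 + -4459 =492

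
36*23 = 828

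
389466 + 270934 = 660400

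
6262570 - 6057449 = 205121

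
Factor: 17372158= 2^1*1579^1*5501^1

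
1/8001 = 1/8001  =  0.00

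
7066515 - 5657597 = 1408918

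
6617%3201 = 215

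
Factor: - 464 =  - 2^4*29^1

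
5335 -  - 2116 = 7451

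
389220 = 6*64870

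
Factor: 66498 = 2^1*3^1*11083^1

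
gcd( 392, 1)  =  1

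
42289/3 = 14096+1/3=14096.33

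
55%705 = 55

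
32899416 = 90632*363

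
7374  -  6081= 1293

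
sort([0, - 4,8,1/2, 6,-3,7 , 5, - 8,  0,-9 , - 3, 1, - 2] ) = [-9, - 8, - 4, - 3, - 3, - 2, 0,0, 1/2,1,  5,6,7,8] 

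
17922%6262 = 5398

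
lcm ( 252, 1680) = 5040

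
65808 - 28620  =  37188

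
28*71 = 1988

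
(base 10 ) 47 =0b101111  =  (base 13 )38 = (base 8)57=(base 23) 21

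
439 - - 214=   653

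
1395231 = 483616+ 911615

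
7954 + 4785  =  12739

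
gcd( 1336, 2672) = 1336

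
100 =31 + 69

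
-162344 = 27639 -189983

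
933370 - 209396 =723974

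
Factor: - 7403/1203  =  -3^(-1)*11^1 *401^(  -  1)  *  673^1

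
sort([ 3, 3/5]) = [ 3/5, 3]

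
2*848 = 1696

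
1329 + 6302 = 7631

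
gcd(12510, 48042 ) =18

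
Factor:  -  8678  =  -2^1 *4339^1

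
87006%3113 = 2955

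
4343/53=81+50/53 = 81.94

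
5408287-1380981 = 4027306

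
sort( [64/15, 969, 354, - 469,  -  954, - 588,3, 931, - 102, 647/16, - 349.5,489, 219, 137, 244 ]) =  [-954,-588, - 469,-349.5, - 102, 3, 64/15 , 647/16, 137, 219, 244,  354, 489,931,969 ]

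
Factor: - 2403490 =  - 2^1*5^1 * 240349^1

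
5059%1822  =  1415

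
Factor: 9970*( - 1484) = -2^3*5^1*7^1*53^1*997^1  =  -14795480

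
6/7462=3/3731 = 0.00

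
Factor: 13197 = 3^1*53^1*83^1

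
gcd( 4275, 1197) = 171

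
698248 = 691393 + 6855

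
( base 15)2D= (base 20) 23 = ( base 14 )31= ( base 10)43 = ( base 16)2b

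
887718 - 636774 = 250944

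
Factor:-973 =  - 7^1*139^1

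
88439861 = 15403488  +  73036373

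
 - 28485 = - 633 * 45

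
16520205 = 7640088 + 8880117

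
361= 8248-7887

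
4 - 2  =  2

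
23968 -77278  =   - 53310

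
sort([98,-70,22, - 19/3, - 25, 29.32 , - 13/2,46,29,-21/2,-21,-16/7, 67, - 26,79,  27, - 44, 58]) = [  -  70, - 44, - 26, - 25,  -  21, - 21/2, - 13/2,-19/3, - 16/7,22,27  ,  29, 29.32,46,58,  67,79 , 98] 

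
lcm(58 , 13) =754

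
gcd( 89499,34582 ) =1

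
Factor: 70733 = 13^1* 5441^1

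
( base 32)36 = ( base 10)102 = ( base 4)1212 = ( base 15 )6C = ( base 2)1100110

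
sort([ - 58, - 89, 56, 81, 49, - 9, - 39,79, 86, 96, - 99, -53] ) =[-99,-89, - 58, - 53,-39, - 9, 49, 56 , 79, 81, 86,96]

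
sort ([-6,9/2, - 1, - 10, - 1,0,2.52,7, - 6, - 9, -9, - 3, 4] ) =[ - 10, - 9, - 9, - 6, - 6, -3, - 1, - 1, 0,  2.52,  4,9/2,7] 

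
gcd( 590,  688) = 2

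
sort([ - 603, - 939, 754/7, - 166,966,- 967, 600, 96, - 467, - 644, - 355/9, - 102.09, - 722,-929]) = [-967, - 939,-929,  -  722, - 644 , - 603, - 467, - 166, - 102.09, - 355/9,  96, 754/7,600, 966]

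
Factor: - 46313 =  - 29^1 * 1597^1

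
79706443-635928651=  - 556222208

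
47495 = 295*161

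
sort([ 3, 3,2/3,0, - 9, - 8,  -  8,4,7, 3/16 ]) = [ - 9, - 8, - 8, 0, 3/16,2/3,3,3, 4, 7] 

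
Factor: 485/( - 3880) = - 2^(-3) = - 1/8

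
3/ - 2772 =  - 1 +923/924=- 0.00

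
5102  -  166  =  4936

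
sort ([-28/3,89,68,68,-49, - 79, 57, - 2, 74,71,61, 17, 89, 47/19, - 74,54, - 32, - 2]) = [ - 79, - 74, - 49, - 32, - 28/3, - 2, - 2,47/19, 17 , 54,57,61,68, 68, 71 , 74,89, 89 ] 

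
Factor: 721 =7^1 *103^1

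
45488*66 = 3002208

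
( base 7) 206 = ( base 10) 104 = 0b1101000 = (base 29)3H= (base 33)35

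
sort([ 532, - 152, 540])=[-152, 532, 540]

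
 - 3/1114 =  - 3/1114 = - 0.00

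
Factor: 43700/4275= 92/9=2^2*3^(  -  2)*23^1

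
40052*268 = 10733936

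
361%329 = 32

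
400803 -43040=357763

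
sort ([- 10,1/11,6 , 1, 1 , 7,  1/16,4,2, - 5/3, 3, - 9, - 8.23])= [ - 10, - 9, - 8.23, - 5/3,1/16,1/11,  1,1, 2, 3,4,6, 7]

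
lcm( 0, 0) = 0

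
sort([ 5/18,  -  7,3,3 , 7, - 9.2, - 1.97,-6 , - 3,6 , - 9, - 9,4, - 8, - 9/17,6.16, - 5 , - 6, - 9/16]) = [ - 9.2,-9, - 9, - 8, - 7,- 6,-6, - 5,-3, - 1.97,- 9/16, - 9/17, 5/18, 3,3 , 4,6,6.16,  7]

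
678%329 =20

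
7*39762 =278334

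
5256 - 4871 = 385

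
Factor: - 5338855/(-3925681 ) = 5^1*73^1*839^( - 1)*4679^( - 1)*14627^1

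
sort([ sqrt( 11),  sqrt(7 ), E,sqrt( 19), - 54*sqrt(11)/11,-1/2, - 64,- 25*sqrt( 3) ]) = [ - 64 , - 25*sqrt( 3 ) ,-54*sqrt( 11 )/11, - 1/2 , sqrt( 7), E , sqrt ( 11 ) , sqrt ( 19 ) ]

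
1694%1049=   645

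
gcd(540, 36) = 36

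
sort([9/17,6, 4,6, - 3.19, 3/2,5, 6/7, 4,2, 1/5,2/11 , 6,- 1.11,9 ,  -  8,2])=[  -  8, - 3.19 , - 1.11, 2/11 , 1/5, 9/17, 6/7 , 3/2 , 2,2, 4 , 4 , 5, 6,6,6,9 ] 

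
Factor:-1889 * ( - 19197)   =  36263133 =3^5*79^1*1889^1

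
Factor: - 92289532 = -2^2*17^1*379^1*3581^1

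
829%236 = 121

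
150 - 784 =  - 634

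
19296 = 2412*8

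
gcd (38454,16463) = 1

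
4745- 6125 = -1380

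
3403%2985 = 418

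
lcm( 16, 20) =80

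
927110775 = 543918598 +383192177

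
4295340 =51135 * 84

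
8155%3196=1763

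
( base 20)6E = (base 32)46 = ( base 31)4A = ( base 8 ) 206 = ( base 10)134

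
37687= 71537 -33850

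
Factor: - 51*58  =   - 2^1*3^1*17^1*29^1 =- 2958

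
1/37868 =1/37868  =  0.00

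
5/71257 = 5/71257  =  0.00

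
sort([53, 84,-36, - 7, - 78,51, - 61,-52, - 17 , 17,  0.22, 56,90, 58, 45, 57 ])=[ - 78, - 61, -52, - 36,-17, - 7 , 0.22, 17, 45, 51, 53,56, 57, 58,84,90]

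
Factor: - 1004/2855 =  - 2^2*5^( - 1)  *  251^1*571^( - 1 ) 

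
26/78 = 1/3 = 0.33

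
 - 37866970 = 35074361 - 72941331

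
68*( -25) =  - 1700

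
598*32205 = 19258590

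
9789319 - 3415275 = 6374044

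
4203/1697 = 4203/1697 = 2.48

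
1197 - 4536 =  - 3339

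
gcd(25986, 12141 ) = 213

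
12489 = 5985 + 6504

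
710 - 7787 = -7077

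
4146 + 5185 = 9331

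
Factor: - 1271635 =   -  5^1*197^1*1291^1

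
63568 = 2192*29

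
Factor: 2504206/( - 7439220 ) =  - 1252103/3719610 = - 2^( - 1)*3^( - 2)*5^(  -  1)*37^ (  -  1 )*1117^( - 1)*1252103^1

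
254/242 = 1 + 6/121 = 1.05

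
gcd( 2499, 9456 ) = 3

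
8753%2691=680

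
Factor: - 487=  -  487^1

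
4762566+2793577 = 7556143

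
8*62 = 496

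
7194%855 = 354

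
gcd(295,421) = 1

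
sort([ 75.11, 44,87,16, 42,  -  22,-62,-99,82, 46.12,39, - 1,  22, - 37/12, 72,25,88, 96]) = [  -  99, - 62, - 22,  -  37/12, - 1, 16,22, 25, 39, 42,44,  46.12,  72, 75.11, 82, 87, 88,96 ]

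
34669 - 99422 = - 64753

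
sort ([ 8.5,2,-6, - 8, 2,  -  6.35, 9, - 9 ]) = [ - 9, - 8,-6.35, - 6, 2, 2 , 8.5,9 ]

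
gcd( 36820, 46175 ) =5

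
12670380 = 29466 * 430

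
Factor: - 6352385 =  - 5^1*13^1*97729^1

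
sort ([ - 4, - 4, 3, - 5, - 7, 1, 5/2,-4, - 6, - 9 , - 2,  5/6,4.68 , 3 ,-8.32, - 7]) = [ - 9, - 8.32, - 7, - 7, - 6, - 5, - 4, - 4,-4 , - 2,  5/6,1, 5/2,3,3,4.68]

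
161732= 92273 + 69459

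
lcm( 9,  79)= 711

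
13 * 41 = 533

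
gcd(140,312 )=4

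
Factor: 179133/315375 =71/125 =5^ ( - 3)* 71^1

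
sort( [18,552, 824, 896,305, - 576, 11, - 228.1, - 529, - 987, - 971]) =[ -987,- 971, - 576,  -  529,-228.1, 11, 18,305,  552,824,896] 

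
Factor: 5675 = 5^2*227^1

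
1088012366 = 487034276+600978090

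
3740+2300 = 6040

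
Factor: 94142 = 2^1*103^1*457^1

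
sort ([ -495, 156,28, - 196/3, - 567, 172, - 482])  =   [ - 567, - 495, - 482, - 196/3, 28 , 156, 172]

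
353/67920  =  353/67920= 0.01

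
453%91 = 89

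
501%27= 15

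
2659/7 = 379 + 6/7 =379.86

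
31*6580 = 203980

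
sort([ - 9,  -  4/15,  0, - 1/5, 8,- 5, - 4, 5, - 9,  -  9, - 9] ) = [ -9,-9, - 9, - 9,-5,  -  4, - 4/15  ,-1/5, 0,5, 8] 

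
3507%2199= 1308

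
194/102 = 97/51= 1.90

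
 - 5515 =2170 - 7685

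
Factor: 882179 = 882179^1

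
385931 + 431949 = 817880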